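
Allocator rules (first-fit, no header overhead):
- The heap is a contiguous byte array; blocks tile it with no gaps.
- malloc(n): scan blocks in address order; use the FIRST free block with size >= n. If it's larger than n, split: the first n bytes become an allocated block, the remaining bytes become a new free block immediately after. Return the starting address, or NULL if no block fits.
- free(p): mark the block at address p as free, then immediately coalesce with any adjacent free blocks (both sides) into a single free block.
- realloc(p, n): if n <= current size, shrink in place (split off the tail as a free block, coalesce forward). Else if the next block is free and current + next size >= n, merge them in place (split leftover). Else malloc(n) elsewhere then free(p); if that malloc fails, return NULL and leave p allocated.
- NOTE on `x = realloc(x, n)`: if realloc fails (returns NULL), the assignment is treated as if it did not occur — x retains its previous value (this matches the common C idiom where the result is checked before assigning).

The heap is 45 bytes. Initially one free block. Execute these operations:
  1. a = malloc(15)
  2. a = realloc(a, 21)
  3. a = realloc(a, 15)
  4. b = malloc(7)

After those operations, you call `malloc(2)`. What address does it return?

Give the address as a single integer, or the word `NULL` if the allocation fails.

Op 1: a = malloc(15) -> a = 0; heap: [0-14 ALLOC][15-44 FREE]
Op 2: a = realloc(a, 21) -> a = 0; heap: [0-20 ALLOC][21-44 FREE]
Op 3: a = realloc(a, 15) -> a = 0; heap: [0-14 ALLOC][15-44 FREE]
Op 4: b = malloc(7) -> b = 15; heap: [0-14 ALLOC][15-21 ALLOC][22-44 FREE]
malloc(2): first-fit scan over [0-14 ALLOC][15-21 ALLOC][22-44 FREE] -> 22

Answer: 22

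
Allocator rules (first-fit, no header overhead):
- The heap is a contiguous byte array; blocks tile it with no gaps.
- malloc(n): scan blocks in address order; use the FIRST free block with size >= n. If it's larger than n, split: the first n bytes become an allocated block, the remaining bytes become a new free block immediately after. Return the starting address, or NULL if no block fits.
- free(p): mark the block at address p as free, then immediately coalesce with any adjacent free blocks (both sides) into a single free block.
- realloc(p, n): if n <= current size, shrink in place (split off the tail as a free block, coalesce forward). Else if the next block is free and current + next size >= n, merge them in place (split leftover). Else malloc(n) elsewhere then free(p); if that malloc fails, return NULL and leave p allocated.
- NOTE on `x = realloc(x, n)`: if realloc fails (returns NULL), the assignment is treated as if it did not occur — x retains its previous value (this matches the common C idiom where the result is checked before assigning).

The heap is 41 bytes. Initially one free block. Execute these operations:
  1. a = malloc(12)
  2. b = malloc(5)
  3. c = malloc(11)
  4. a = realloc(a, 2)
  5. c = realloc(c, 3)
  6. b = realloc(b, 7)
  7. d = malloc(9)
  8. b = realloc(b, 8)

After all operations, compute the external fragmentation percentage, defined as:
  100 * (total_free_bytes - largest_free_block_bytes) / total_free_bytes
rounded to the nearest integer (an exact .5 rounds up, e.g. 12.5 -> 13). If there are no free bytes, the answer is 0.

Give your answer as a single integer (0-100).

Op 1: a = malloc(12) -> a = 0; heap: [0-11 ALLOC][12-40 FREE]
Op 2: b = malloc(5) -> b = 12; heap: [0-11 ALLOC][12-16 ALLOC][17-40 FREE]
Op 3: c = malloc(11) -> c = 17; heap: [0-11 ALLOC][12-16 ALLOC][17-27 ALLOC][28-40 FREE]
Op 4: a = realloc(a, 2) -> a = 0; heap: [0-1 ALLOC][2-11 FREE][12-16 ALLOC][17-27 ALLOC][28-40 FREE]
Op 5: c = realloc(c, 3) -> c = 17; heap: [0-1 ALLOC][2-11 FREE][12-16 ALLOC][17-19 ALLOC][20-40 FREE]
Op 6: b = realloc(b, 7) -> b = 2; heap: [0-1 ALLOC][2-8 ALLOC][9-16 FREE][17-19 ALLOC][20-40 FREE]
Op 7: d = malloc(9) -> d = 20; heap: [0-1 ALLOC][2-8 ALLOC][9-16 FREE][17-19 ALLOC][20-28 ALLOC][29-40 FREE]
Op 8: b = realloc(b, 8) -> b = 2; heap: [0-1 ALLOC][2-9 ALLOC][10-16 FREE][17-19 ALLOC][20-28 ALLOC][29-40 FREE]
Free blocks: [7 12] total_free=19 largest=12 -> 100*(19-12)/19 = 700/19 ≈ 36.842 -> rounds to 37

Answer: 37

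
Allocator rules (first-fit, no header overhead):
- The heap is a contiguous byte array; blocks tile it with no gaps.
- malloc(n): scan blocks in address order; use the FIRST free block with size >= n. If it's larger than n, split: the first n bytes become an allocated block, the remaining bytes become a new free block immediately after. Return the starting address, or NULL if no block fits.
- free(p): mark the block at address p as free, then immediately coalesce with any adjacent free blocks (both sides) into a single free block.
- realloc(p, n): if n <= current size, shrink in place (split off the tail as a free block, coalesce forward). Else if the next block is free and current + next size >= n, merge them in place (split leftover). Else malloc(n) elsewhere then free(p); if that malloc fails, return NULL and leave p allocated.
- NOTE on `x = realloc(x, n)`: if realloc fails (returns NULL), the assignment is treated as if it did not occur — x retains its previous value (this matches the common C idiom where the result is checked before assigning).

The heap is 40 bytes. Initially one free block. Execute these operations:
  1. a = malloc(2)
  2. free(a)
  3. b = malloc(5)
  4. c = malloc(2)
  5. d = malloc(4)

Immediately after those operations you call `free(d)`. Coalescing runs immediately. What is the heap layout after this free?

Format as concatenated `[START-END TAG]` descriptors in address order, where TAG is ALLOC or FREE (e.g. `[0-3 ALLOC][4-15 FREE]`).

Op 1: a = malloc(2) -> a = 0; heap: [0-1 ALLOC][2-39 FREE]
Op 2: free(a) -> (freed a); heap: [0-39 FREE]
Op 3: b = malloc(5) -> b = 0; heap: [0-4 ALLOC][5-39 FREE]
Op 4: c = malloc(2) -> c = 5; heap: [0-4 ALLOC][5-6 ALLOC][7-39 FREE]
Op 5: d = malloc(4) -> d = 7; heap: [0-4 ALLOC][5-6 ALLOC][7-10 ALLOC][11-39 FREE]
free(d): d = 7 -> block [7-10 ALLOC]; mark free, coalesce with adjacent free neighbors -> [0-4 ALLOC][5-6 ALLOC][7-39 FREE]

Answer: [0-4 ALLOC][5-6 ALLOC][7-39 FREE]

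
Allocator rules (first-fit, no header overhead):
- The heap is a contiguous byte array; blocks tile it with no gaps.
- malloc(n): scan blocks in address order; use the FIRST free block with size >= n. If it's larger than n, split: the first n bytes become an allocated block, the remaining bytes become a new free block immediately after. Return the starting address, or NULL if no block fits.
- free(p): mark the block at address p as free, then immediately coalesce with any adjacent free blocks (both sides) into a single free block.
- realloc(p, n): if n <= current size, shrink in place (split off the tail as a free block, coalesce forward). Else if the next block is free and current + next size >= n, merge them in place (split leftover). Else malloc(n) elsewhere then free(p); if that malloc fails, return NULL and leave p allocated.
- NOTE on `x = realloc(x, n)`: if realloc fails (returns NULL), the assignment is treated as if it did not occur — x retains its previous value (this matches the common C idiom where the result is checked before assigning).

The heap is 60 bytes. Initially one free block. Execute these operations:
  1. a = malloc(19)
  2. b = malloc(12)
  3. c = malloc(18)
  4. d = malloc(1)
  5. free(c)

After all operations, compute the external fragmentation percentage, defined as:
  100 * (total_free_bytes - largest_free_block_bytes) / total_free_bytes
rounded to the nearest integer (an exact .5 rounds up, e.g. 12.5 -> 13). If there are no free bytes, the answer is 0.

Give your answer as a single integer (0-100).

Answer: 36

Derivation:
Op 1: a = malloc(19) -> a = 0; heap: [0-18 ALLOC][19-59 FREE]
Op 2: b = malloc(12) -> b = 19; heap: [0-18 ALLOC][19-30 ALLOC][31-59 FREE]
Op 3: c = malloc(18) -> c = 31; heap: [0-18 ALLOC][19-30 ALLOC][31-48 ALLOC][49-59 FREE]
Op 4: d = malloc(1) -> d = 49; heap: [0-18 ALLOC][19-30 ALLOC][31-48 ALLOC][49-49 ALLOC][50-59 FREE]
Op 5: free(c) -> (freed c); heap: [0-18 ALLOC][19-30 ALLOC][31-48 FREE][49-49 ALLOC][50-59 FREE]
Free blocks: [18 10] total_free=28 largest=18 -> 100*(28-18)/28 = 1000/28 ≈ 35.714 -> rounds to 36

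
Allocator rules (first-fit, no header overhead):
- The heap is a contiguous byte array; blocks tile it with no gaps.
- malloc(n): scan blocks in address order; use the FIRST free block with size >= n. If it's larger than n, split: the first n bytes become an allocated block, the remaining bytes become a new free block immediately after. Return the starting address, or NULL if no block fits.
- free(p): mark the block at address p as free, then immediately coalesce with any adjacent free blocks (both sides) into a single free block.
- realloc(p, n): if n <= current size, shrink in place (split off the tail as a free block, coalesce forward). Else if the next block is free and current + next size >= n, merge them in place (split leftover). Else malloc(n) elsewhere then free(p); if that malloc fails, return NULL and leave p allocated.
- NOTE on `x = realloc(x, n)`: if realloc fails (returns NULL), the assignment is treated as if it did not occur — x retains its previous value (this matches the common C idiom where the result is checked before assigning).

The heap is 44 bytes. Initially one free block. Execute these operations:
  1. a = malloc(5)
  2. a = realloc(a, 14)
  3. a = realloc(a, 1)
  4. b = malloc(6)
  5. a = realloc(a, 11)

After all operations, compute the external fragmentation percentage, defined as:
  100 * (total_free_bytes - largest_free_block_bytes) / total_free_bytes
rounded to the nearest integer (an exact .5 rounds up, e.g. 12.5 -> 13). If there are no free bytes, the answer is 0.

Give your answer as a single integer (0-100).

Answer: 4

Derivation:
Op 1: a = malloc(5) -> a = 0; heap: [0-4 ALLOC][5-43 FREE]
Op 2: a = realloc(a, 14) -> a = 0; heap: [0-13 ALLOC][14-43 FREE]
Op 3: a = realloc(a, 1) -> a = 0; heap: [0-0 ALLOC][1-43 FREE]
Op 4: b = malloc(6) -> b = 1; heap: [0-0 ALLOC][1-6 ALLOC][7-43 FREE]
Op 5: a = realloc(a, 11) -> a = 7; heap: [0-0 FREE][1-6 ALLOC][7-17 ALLOC][18-43 FREE]
Free blocks: [1 26] total_free=27 largest=26 -> 100*(27-26)/27 = 100/27 ≈ 3.704 -> rounds to 4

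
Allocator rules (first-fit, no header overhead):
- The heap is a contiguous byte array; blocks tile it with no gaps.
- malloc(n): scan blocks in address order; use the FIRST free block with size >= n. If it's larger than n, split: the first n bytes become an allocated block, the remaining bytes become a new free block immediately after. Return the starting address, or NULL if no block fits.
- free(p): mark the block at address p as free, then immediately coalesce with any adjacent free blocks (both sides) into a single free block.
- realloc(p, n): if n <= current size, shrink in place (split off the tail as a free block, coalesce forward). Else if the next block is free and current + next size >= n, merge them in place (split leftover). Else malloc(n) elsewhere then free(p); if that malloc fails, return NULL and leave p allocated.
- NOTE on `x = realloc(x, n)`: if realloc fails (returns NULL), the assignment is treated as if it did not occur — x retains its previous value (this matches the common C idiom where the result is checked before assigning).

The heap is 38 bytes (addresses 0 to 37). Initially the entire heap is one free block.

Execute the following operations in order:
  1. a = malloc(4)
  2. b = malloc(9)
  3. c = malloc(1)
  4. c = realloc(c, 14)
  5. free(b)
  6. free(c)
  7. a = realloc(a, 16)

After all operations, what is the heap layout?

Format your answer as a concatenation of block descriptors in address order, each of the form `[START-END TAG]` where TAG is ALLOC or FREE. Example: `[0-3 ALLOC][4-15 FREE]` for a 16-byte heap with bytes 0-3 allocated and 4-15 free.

Op 1: a = malloc(4) -> a = 0; heap: [0-3 ALLOC][4-37 FREE]
Op 2: b = malloc(9) -> b = 4; heap: [0-3 ALLOC][4-12 ALLOC][13-37 FREE]
Op 3: c = malloc(1) -> c = 13; heap: [0-3 ALLOC][4-12 ALLOC][13-13 ALLOC][14-37 FREE]
Op 4: c = realloc(c, 14) -> c = 13; heap: [0-3 ALLOC][4-12 ALLOC][13-26 ALLOC][27-37 FREE]
Op 5: free(b) -> (freed b); heap: [0-3 ALLOC][4-12 FREE][13-26 ALLOC][27-37 FREE]
Op 6: free(c) -> (freed c); heap: [0-3 ALLOC][4-37 FREE]
Op 7: a = realloc(a, 16) -> a = 0; heap: [0-15 ALLOC][16-37 FREE]

Answer: [0-15 ALLOC][16-37 FREE]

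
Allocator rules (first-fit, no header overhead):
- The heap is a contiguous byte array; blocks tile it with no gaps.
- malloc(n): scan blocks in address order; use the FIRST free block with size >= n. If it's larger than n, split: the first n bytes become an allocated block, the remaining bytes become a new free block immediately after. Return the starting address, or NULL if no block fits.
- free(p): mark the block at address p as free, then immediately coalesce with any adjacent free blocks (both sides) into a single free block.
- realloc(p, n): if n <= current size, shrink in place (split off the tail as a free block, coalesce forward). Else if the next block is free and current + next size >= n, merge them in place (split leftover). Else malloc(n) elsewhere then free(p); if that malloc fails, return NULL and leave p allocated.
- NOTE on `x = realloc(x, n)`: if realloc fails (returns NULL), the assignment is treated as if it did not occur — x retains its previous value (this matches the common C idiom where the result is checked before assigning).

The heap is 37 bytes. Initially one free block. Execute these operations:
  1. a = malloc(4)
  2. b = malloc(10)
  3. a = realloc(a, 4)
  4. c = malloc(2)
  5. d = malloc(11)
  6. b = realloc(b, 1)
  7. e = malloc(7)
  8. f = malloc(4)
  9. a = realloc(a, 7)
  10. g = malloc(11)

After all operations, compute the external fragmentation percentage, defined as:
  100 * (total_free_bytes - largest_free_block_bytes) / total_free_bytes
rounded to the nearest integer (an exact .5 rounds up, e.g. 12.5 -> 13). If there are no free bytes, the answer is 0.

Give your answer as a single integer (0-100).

Op 1: a = malloc(4) -> a = 0; heap: [0-3 ALLOC][4-36 FREE]
Op 2: b = malloc(10) -> b = 4; heap: [0-3 ALLOC][4-13 ALLOC][14-36 FREE]
Op 3: a = realloc(a, 4) -> a = 0; heap: [0-3 ALLOC][4-13 ALLOC][14-36 FREE]
Op 4: c = malloc(2) -> c = 14; heap: [0-3 ALLOC][4-13 ALLOC][14-15 ALLOC][16-36 FREE]
Op 5: d = malloc(11) -> d = 16; heap: [0-3 ALLOC][4-13 ALLOC][14-15 ALLOC][16-26 ALLOC][27-36 FREE]
Op 6: b = realloc(b, 1) -> b = 4; heap: [0-3 ALLOC][4-4 ALLOC][5-13 FREE][14-15 ALLOC][16-26 ALLOC][27-36 FREE]
Op 7: e = malloc(7) -> e = 5; heap: [0-3 ALLOC][4-4 ALLOC][5-11 ALLOC][12-13 FREE][14-15 ALLOC][16-26 ALLOC][27-36 FREE]
Op 8: f = malloc(4) -> f = 27; heap: [0-3 ALLOC][4-4 ALLOC][5-11 ALLOC][12-13 FREE][14-15 ALLOC][16-26 ALLOC][27-30 ALLOC][31-36 FREE]
Op 9: a = realloc(a, 7) -> NULL (a unchanged); heap: [0-3 ALLOC][4-4 ALLOC][5-11 ALLOC][12-13 FREE][14-15 ALLOC][16-26 ALLOC][27-30 ALLOC][31-36 FREE]
Op 10: g = malloc(11) -> g = NULL; heap: [0-3 ALLOC][4-4 ALLOC][5-11 ALLOC][12-13 FREE][14-15 ALLOC][16-26 ALLOC][27-30 ALLOC][31-36 FREE]
Free blocks: [2 6] total_free=8 largest=6 -> 100*(8-6)/8 = 200/8 = 25

Answer: 25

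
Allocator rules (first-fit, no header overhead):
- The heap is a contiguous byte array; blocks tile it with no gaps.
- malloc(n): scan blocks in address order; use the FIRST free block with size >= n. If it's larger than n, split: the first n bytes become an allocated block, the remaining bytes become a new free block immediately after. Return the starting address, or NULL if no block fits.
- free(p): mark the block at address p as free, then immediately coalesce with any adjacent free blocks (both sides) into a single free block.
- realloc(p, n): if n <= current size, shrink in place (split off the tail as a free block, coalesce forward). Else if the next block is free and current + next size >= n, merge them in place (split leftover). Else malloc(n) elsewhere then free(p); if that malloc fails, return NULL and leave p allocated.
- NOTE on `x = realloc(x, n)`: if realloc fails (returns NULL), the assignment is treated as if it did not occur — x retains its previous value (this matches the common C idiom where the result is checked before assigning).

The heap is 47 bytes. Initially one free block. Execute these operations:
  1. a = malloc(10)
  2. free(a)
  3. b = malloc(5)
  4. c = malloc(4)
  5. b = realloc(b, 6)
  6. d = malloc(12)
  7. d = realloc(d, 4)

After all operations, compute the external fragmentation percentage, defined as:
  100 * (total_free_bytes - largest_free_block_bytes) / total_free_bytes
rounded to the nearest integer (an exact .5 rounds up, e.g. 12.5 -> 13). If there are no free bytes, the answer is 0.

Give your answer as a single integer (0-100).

Answer: 15

Derivation:
Op 1: a = malloc(10) -> a = 0; heap: [0-9 ALLOC][10-46 FREE]
Op 2: free(a) -> (freed a); heap: [0-46 FREE]
Op 3: b = malloc(5) -> b = 0; heap: [0-4 ALLOC][5-46 FREE]
Op 4: c = malloc(4) -> c = 5; heap: [0-4 ALLOC][5-8 ALLOC][9-46 FREE]
Op 5: b = realloc(b, 6) -> b = 9; heap: [0-4 FREE][5-8 ALLOC][9-14 ALLOC][15-46 FREE]
Op 6: d = malloc(12) -> d = 15; heap: [0-4 FREE][5-8 ALLOC][9-14 ALLOC][15-26 ALLOC][27-46 FREE]
Op 7: d = realloc(d, 4) -> d = 15; heap: [0-4 FREE][5-8 ALLOC][9-14 ALLOC][15-18 ALLOC][19-46 FREE]
Free blocks: [5 28] total_free=33 largest=28 -> 100*(33-28)/33 = 500/33 ≈ 15.152 -> rounds to 15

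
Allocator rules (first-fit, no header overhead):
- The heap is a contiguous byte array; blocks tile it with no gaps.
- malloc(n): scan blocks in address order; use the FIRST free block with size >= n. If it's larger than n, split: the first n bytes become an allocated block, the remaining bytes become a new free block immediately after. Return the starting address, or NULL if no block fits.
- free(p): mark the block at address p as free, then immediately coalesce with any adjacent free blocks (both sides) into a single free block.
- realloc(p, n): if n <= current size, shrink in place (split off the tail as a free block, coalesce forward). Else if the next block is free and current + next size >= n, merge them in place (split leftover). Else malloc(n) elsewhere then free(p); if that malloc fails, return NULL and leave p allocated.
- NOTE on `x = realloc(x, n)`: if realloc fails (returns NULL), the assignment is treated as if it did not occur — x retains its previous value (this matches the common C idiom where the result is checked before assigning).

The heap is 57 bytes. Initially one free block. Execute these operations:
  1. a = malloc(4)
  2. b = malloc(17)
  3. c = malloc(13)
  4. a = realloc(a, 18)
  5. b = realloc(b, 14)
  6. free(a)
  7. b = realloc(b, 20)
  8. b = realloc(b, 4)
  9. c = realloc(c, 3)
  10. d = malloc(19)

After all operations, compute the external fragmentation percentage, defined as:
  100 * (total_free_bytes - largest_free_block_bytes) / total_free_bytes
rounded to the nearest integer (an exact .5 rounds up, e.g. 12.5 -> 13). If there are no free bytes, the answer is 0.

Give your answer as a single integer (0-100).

Answer: 39

Derivation:
Op 1: a = malloc(4) -> a = 0; heap: [0-3 ALLOC][4-56 FREE]
Op 2: b = malloc(17) -> b = 4; heap: [0-3 ALLOC][4-20 ALLOC][21-56 FREE]
Op 3: c = malloc(13) -> c = 21; heap: [0-3 ALLOC][4-20 ALLOC][21-33 ALLOC][34-56 FREE]
Op 4: a = realloc(a, 18) -> a = 34; heap: [0-3 FREE][4-20 ALLOC][21-33 ALLOC][34-51 ALLOC][52-56 FREE]
Op 5: b = realloc(b, 14) -> b = 4; heap: [0-3 FREE][4-17 ALLOC][18-20 FREE][21-33 ALLOC][34-51 ALLOC][52-56 FREE]
Op 6: free(a) -> (freed a); heap: [0-3 FREE][4-17 ALLOC][18-20 FREE][21-33 ALLOC][34-56 FREE]
Op 7: b = realloc(b, 20) -> b = 34; heap: [0-20 FREE][21-33 ALLOC][34-53 ALLOC][54-56 FREE]
Op 8: b = realloc(b, 4) -> b = 34; heap: [0-20 FREE][21-33 ALLOC][34-37 ALLOC][38-56 FREE]
Op 9: c = realloc(c, 3) -> c = 21; heap: [0-20 FREE][21-23 ALLOC][24-33 FREE][34-37 ALLOC][38-56 FREE]
Op 10: d = malloc(19) -> d = 0; heap: [0-18 ALLOC][19-20 FREE][21-23 ALLOC][24-33 FREE][34-37 ALLOC][38-56 FREE]
Free blocks: [2 10 19] total_free=31 largest=19 -> 100*(31-19)/31 = 1200/31 ≈ 38.710 -> rounds to 39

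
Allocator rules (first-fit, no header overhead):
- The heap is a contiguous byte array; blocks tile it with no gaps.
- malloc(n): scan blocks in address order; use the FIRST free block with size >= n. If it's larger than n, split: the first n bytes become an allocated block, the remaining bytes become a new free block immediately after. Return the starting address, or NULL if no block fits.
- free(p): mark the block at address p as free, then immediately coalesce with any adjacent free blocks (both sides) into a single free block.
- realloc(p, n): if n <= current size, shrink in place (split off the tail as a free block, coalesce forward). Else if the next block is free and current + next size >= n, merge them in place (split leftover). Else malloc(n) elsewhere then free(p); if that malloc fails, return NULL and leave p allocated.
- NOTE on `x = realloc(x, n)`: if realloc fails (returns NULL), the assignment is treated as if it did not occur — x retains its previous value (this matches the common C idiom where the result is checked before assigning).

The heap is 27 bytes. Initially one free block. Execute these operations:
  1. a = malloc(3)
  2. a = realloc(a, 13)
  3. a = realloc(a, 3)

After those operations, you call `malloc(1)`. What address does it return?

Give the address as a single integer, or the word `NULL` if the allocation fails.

Op 1: a = malloc(3) -> a = 0; heap: [0-2 ALLOC][3-26 FREE]
Op 2: a = realloc(a, 13) -> a = 0; heap: [0-12 ALLOC][13-26 FREE]
Op 3: a = realloc(a, 3) -> a = 0; heap: [0-2 ALLOC][3-26 FREE]
malloc(1): first-fit scan over [0-2 ALLOC][3-26 FREE] -> 3

Answer: 3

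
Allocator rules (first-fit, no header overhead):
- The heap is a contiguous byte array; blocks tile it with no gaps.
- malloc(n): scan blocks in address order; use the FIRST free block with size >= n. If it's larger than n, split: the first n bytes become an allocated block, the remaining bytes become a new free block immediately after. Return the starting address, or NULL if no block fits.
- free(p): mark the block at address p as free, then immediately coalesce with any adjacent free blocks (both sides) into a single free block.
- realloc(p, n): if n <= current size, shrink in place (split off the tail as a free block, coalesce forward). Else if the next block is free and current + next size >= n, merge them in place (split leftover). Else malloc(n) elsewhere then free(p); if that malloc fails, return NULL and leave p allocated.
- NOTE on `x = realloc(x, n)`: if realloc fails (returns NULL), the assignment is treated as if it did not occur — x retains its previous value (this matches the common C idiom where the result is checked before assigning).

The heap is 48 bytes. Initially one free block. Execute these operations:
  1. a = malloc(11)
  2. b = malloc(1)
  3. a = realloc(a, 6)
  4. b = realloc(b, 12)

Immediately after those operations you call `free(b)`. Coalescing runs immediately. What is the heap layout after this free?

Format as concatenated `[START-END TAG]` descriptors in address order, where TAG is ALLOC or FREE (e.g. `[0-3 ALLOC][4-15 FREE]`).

Answer: [0-5 ALLOC][6-47 FREE]

Derivation:
Op 1: a = malloc(11) -> a = 0; heap: [0-10 ALLOC][11-47 FREE]
Op 2: b = malloc(1) -> b = 11; heap: [0-10 ALLOC][11-11 ALLOC][12-47 FREE]
Op 3: a = realloc(a, 6) -> a = 0; heap: [0-5 ALLOC][6-10 FREE][11-11 ALLOC][12-47 FREE]
Op 4: b = realloc(b, 12) -> b = 11; heap: [0-5 ALLOC][6-10 FREE][11-22 ALLOC][23-47 FREE]
free(b): b = 11 -> block [11-22 ALLOC]; mark free, coalesce with adjacent free neighbors -> [0-5 ALLOC][6-47 FREE]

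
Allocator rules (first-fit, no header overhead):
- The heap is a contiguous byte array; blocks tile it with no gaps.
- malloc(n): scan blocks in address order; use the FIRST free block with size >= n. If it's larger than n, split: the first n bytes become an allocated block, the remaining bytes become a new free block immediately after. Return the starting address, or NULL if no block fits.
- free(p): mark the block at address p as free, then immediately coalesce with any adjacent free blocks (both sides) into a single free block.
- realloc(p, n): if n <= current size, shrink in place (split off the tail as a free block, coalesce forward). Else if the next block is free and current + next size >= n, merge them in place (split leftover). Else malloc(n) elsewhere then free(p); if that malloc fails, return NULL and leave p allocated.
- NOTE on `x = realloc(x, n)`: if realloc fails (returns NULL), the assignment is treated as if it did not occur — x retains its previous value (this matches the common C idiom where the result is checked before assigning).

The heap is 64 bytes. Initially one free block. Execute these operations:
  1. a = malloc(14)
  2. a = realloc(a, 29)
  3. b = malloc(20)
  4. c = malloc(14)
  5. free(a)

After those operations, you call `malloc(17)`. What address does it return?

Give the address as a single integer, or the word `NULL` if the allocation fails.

Answer: 0

Derivation:
Op 1: a = malloc(14) -> a = 0; heap: [0-13 ALLOC][14-63 FREE]
Op 2: a = realloc(a, 29) -> a = 0; heap: [0-28 ALLOC][29-63 FREE]
Op 3: b = malloc(20) -> b = 29; heap: [0-28 ALLOC][29-48 ALLOC][49-63 FREE]
Op 4: c = malloc(14) -> c = 49; heap: [0-28 ALLOC][29-48 ALLOC][49-62 ALLOC][63-63 FREE]
Op 5: free(a) -> (freed a); heap: [0-28 FREE][29-48 ALLOC][49-62 ALLOC][63-63 FREE]
malloc(17): first-fit scan over [0-28 FREE][29-48 ALLOC][49-62 ALLOC][63-63 FREE] -> 0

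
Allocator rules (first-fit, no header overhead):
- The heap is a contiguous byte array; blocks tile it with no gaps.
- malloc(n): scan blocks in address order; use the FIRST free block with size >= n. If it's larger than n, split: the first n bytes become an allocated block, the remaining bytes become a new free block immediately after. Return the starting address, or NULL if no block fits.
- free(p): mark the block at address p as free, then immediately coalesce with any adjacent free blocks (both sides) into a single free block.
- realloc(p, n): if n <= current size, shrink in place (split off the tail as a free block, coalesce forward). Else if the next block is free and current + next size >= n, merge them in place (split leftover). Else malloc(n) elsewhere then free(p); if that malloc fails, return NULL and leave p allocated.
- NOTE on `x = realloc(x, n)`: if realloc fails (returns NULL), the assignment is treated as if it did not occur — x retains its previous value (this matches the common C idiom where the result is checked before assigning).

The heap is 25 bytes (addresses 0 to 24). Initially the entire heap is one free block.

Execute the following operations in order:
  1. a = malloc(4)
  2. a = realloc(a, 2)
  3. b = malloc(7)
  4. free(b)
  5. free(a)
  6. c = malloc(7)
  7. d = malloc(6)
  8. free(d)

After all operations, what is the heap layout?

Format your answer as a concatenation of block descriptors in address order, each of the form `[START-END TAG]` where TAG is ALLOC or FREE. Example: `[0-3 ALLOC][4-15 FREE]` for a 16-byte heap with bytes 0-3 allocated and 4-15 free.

Answer: [0-6 ALLOC][7-24 FREE]

Derivation:
Op 1: a = malloc(4) -> a = 0; heap: [0-3 ALLOC][4-24 FREE]
Op 2: a = realloc(a, 2) -> a = 0; heap: [0-1 ALLOC][2-24 FREE]
Op 3: b = malloc(7) -> b = 2; heap: [0-1 ALLOC][2-8 ALLOC][9-24 FREE]
Op 4: free(b) -> (freed b); heap: [0-1 ALLOC][2-24 FREE]
Op 5: free(a) -> (freed a); heap: [0-24 FREE]
Op 6: c = malloc(7) -> c = 0; heap: [0-6 ALLOC][7-24 FREE]
Op 7: d = malloc(6) -> d = 7; heap: [0-6 ALLOC][7-12 ALLOC][13-24 FREE]
Op 8: free(d) -> (freed d); heap: [0-6 ALLOC][7-24 FREE]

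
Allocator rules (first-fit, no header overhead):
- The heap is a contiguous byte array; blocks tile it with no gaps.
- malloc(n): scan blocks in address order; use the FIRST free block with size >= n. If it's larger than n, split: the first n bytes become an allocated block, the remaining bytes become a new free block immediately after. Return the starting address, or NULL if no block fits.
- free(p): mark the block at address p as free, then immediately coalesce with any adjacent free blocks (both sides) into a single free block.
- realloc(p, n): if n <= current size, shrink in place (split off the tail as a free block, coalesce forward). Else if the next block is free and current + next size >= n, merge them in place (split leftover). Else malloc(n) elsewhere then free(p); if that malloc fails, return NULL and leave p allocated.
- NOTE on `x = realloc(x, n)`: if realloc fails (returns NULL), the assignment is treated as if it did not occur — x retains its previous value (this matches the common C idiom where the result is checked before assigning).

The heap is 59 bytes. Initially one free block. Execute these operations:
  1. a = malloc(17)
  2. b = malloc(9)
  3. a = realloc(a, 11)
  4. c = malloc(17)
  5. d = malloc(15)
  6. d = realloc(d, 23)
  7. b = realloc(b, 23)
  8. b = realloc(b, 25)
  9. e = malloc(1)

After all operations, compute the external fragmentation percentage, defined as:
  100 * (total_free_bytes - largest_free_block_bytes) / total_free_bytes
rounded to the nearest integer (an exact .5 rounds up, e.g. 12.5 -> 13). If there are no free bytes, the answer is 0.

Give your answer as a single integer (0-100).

Op 1: a = malloc(17) -> a = 0; heap: [0-16 ALLOC][17-58 FREE]
Op 2: b = malloc(9) -> b = 17; heap: [0-16 ALLOC][17-25 ALLOC][26-58 FREE]
Op 3: a = realloc(a, 11) -> a = 0; heap: [0-10 ALLOC][11-16 FREE][17-25 ALLOC][26-58 FREE]
Op 4: c = malloc(17) -> c = 26; heap: [0-10 ALLOC][11-16 FREE][17-25 ALLOC][26-42 ALLOC][43-58 FREE]
Op 5: d = malloc(15) -> d = 43; heap: [0-10 ALLOC][11-16 FREE][17-25 ALLOC][26-42 ALLOC][43-57 ALLOC][58-58 FREE]
Op 6: d = realloc(d, 23) -> NULL (d unchanged); heap: [0-10 ALLOC][11-16 FREE][17-25 ALLOC][26-42 ALLOC][43-57 ALLOC][58-58 FREE]
Op 7: b = realloc(b, 23) -> NULL (b unchanged); heap: [0-10 ALLOC][11-16 FREE][17-25 ALLOC][26-42 ALLOC][43-57 ALLOC][58-58 FREE]
Op 8: b = realloc(b, 25) -> NULL (b unchanged); heap: [0-10 ALLOC][11-16 FREE][17-25 ALLOC][26-42 ALLOC][43-57 ALLOC][58-58 FREE]
Op 9: e = malloc(1) -> e = 11; heap: [0-10 ALLOC][11-11 ALLOC][12-16 FREE][17-25 ALLOC][26-42 ALLOC][43-57 ALLOC][58-58 FREE]
Free blocks: [5 1] total_free=6 largest=5 -> 100*(6-5)/6 = 100/6 ≈ 16.667 -> rounds to 17

Answer: 17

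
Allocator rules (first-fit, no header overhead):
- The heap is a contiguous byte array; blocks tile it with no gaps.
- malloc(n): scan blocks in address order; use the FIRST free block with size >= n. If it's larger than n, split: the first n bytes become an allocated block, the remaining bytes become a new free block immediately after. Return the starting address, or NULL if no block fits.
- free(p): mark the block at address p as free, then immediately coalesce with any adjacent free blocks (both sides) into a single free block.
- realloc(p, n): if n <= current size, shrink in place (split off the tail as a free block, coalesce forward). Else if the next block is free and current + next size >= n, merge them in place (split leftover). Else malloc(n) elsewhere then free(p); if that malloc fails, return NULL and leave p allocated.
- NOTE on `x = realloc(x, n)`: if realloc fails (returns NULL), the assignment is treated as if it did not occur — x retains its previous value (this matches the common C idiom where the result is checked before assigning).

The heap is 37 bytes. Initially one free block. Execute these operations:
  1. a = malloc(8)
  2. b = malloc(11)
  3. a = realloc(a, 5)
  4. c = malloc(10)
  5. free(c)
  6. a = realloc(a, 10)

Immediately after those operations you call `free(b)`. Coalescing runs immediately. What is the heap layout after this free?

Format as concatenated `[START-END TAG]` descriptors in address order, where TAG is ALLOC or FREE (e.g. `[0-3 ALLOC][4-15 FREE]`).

Op 1: a = malloc(8) -> a = 0; heap: [0-7 ALLOC][8-36 FREE]
Op 2: b = malloc(11) -> b = 8; heap: [0-7 ALLOC][8-18 ALLOC][19-36 FREE]
Op 3: a = realloc(a, 5) -> a = 0; heap: [0-4 ALLOC][5-7 FREE][8-18 ALLOC][19-36 FREE]
Op 4: c = malloc(10) -> c = 19; heap: [0-4 ALLOC][5-7 FREE][8-18 ALLOC][19-28 ALLOC][29-36 FREE]
Op 5: free(c) -> (freed c); heap: [0-4 ALLOC][5-7 FREE][8-18 ALLOC][19-36 FREE]
Op 6: a = realloc(a, 10) -> a = 19; heap: [0-7 FREE][8-18 ALLOC][19-28 ALLOC][29-36 FREE]
free(b): b = 8 -> block [8-18 ALLOC]; mark free, coalesce with adjacent free neighbors -> [0-18 FREE][19-28 ALLOC][29-36 FREE]

Answer: [0-18 FREE][19-28 ALLOC][29-36 FREE]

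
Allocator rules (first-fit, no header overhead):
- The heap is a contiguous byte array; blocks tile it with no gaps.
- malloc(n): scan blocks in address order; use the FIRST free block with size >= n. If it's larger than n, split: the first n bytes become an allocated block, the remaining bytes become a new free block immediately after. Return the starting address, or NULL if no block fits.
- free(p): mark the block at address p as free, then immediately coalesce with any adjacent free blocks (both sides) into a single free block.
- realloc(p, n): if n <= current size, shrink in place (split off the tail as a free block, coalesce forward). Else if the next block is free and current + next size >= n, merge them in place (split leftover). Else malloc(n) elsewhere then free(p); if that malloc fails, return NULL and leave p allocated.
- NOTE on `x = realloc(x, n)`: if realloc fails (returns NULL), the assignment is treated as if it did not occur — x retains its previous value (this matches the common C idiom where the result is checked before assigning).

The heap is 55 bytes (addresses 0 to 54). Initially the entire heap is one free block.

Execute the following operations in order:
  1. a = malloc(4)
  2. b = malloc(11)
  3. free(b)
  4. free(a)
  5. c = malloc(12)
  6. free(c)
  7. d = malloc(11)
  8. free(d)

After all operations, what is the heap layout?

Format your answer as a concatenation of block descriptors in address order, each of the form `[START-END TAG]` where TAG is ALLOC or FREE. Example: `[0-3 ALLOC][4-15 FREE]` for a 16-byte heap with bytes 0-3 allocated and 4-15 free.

Answer: [0-54 FREE]

Derivation:
Op 1: a = malloc(4) -> a = 0; heap: [0-3 ALLOC][4-54 FREE]
Op 2: b = malloc(11) -> b = 4; heap: [0-3 ALLOC][4-14 ALLOC][15-54 FREE]
Op 3: free(b) -> (freed b); heap: [0-3 ALLOC][4-54 FREE]
Op 4: free(a) -> (freed a); heap: [0-54 FREE]
Op 5: c = malloc(12) -> c = 0; heap: [0-11 ALLOC][12-54 FREE]
Op 6: free(c) -> (freed c); heap: [0-54 FREE]
Op 7: d = malloc(11) -> d = 0; heap: [0-10 ALLOC][11-54 FREE]
Op 8: free(d) -> (freed d); heap: [0-54 FREE]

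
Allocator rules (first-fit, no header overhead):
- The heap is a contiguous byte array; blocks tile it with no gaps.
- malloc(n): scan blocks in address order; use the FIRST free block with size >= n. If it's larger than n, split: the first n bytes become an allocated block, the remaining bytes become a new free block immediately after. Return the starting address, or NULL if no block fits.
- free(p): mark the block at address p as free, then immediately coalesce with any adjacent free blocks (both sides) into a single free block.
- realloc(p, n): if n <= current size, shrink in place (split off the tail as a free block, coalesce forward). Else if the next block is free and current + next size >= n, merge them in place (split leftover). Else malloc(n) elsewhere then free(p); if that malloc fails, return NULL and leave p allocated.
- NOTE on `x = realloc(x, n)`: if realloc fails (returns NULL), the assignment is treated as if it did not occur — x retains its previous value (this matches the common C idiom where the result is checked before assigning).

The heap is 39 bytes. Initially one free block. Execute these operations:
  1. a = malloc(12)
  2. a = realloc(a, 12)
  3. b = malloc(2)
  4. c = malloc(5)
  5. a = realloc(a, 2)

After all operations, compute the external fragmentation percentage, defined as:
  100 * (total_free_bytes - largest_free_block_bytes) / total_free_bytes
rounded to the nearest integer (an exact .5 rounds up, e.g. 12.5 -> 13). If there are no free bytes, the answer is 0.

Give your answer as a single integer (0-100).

Answer: 33

Derivation:
Op 1: a = malloc(12) -> a = 0; heap: [0-11 ALLOC][12-38 FREE]
Op 2: a = realloc(a, 12) -> a = 0; heap: [0-11 ALLOC][12-38 FREE]
Op 3: b = malloc(2) -> b = 12; heap: [0-11 ALLOC][12-13 ALLOC][14-38 FREE]
Op 4: c = malloc(5) -> c = 14; heap: [0-11 ALLOC][12-13 ALLOC][14-18 ALLOC][19-38 FREE]
Op 5: a = realloc(a, 2) -> a = 0; heap: [0-1 ALLOC][2-11 FREE][12-13 ALLOC][14-18 ALLOC][19-38 FREE]
Free blocks: [10 20] total_free=30 largest=20 -> 100*(30-20)/30 = 1000/30 ≈ 33.333 -> rounds to 33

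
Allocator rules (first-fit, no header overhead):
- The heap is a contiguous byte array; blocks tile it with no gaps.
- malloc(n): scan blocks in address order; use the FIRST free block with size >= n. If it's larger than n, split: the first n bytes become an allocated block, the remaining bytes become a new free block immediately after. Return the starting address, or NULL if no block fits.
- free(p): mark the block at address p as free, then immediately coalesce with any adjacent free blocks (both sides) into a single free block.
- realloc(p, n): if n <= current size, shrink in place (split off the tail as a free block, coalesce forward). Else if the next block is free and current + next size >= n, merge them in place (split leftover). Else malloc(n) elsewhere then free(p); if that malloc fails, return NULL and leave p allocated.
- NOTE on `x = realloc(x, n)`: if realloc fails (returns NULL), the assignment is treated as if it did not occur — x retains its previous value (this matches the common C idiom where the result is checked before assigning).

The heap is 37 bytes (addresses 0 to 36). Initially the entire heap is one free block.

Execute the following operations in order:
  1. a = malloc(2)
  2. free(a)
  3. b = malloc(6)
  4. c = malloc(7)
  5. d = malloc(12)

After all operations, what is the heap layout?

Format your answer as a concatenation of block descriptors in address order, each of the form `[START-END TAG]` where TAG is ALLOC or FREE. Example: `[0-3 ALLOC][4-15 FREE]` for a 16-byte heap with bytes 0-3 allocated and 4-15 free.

Answer: [0-5 ALLOC][6-12 ALLOC][13-24 ALLOC][25-36 FREE]

Derivation:
Op 1: a = malloc(2) -> a = 0; heap: [0-1 ALLOC][2-36 FREE]
Op 2: free(a) -> (freed a); heap: [0-36 FREE]
Op 3: b = malloc(6) -> b = 0; heap: [0-5 ALLOC][6-36 FREE]
Op 4: c = malloc(7) -> c = 6; heap: [0-5 ALLOC][6-12 ALLOC][13-36 FREE]
Op 5: d = malloc(12) -> d = 13; heap: [0-5 ALLOC][6-12 ALLOC][13-24 ALLOC][25-36 FREE]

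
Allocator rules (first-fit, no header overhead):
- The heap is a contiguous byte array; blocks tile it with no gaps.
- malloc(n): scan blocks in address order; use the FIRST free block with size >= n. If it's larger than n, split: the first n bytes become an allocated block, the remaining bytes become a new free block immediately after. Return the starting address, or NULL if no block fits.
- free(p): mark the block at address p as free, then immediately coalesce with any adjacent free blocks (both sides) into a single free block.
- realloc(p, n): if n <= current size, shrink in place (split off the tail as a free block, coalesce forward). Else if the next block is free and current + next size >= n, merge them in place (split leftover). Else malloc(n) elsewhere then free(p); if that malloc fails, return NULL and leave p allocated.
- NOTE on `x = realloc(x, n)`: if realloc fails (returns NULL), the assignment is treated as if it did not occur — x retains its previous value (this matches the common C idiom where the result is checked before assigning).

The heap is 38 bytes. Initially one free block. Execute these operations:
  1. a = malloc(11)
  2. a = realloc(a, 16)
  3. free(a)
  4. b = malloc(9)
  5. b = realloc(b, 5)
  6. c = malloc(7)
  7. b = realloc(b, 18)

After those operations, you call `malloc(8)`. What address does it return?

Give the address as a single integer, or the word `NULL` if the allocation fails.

Answer: 30

Derivation:
Op 1: a = malloc(11) -> a = 0; heap: [0-10 ALLOC][11-37 FREE]
Op 2: a = realloc(a, 16) -> a = 0; heap: [0-15 ALLOC][16-37 FREE]
Op 3: free(a) -> (freed a); heap: [0-37 FREE]
Op 4: b = malloc(9) -> b = 0; heap: [0-8 ALLOC][9-37 FREE]
Op 5: b = realloc(b, 5) -> b = 0; heap: [0-4 ALLOC][5-37 FREE]
Op 6: c = malloc(7) -> c = 5; heap: [0-4 ALLOC][5-11 ALLOC][12-37 FREE]
Op 7: b = realloc(b, 18) -> b = 12; heap: [0-4 FREE][5-11 ALLOC][12-29 ALLOC][30-37 FREE]
malloc(8): first-fit scan over [0-4 FREE][5-11 ALLOC][12-29 ALLOC][30-37 FREE] -> 30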